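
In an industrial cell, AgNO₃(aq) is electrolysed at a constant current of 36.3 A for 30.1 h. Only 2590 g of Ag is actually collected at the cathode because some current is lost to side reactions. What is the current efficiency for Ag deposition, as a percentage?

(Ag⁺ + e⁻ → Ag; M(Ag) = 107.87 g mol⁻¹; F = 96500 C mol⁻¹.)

58.9 %

Q = I·t = 36.30 × 108360 = 3933000 C; n(e⁻) = 3933000/96500 = 40.76 mol.
Theoretical n(Ag) = n(e⁻)/1 = 40.76 mol, i.e. m_theo = 40.76 × 107.87 = 4397 g.
Efficiency = m_actual / m_theo = 2590 / 4397 = 58.9 %.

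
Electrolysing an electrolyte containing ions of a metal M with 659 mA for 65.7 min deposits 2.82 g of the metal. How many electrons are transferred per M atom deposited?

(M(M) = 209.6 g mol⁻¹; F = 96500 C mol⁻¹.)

2

Q = I·t = 0.6590 A × 3942.0 s = 2598 C, so n(e⁻) = 2598/96500 = 0.02692 mol.
n(M) deposited = 2.82 / 209.6 = 0.01345 mol.
Electrons per atom = n(e⁻)/n(M) = 0.02692 / 0.01345 = 2.00 ≈ 2, so the ion is M²⁺.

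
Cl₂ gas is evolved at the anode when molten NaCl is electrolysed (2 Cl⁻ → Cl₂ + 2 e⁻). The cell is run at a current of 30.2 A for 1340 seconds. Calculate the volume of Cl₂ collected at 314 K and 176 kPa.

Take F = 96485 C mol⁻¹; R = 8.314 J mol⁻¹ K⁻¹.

3.11 L

Q = I·t = 30.20 A × 1340.0 s = 40470 C.
n(e⁻) = Q/F = 40470 / 96485 = 0.4194 mol.
2 electrons are transferred per Cl₂ molecule, so n(Cl₂) = 0.4194 / 2 = 0.2097 mol.
V = nRT/P = (0.2097 × 8.314 × 314) / (176 × 10³ Pa) = 0.00311 m³ = 3.11 L.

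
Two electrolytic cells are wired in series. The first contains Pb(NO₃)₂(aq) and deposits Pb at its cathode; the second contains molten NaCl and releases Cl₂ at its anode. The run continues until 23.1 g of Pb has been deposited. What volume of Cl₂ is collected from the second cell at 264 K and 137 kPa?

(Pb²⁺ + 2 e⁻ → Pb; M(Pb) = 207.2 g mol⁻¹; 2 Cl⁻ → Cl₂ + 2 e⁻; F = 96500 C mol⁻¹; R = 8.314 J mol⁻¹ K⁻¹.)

n(Pb) = 23.1 / 207.2 = 0.1115 mol, so n(e⁻) = 2 × 0.1115 = 0.2230 mol.
The cells are in series, so the same 0.2230 mol of electrons passes through the second cell.
2 Cl⁻ → Cl₂ + 2 e⁻ — 2 mol e⁻ per mol Cl₂, so n(Cl₂) = 0.2230/2 = 0.1115 mol.
V = nRT/P = (0.1115 × 8.314 × 264) / (137 × 10³) = 0.00179 m³ = 1.79 L.

1.79 L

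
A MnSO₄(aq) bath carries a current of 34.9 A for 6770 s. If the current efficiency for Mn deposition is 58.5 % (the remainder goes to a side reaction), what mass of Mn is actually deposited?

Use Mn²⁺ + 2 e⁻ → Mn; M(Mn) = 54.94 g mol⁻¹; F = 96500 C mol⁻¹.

39.3 g

Q = I·t = 34.90 × 6770.0 = 236300 C.
n(e⁻) = 236300/96500 = 2.448 mol; theoretically n(Mn) = 2.448/2 = 1.224 mol, m_theo = 67.26 g.
At 58.5 % efficiency, m_actual = 0.585 × 67.26 = 39.3 g.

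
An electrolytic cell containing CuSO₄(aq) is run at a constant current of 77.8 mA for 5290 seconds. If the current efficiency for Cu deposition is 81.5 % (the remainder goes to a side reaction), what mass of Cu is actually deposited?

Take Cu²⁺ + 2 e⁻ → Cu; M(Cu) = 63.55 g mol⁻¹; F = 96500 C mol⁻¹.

Q = I·t = 0.07780 × 5290.0 = 411.6 C.
n(e⁻) = 411.6/96500 = 0.004265 mol; theoretically n(Cu) = 0.004265/2 = 0.002132 mol, m_theo = 0.1355 g.
At 81.5 % efficiency, m_actual = 0.815 × 0.1355 = 0.110 g.

0.110 g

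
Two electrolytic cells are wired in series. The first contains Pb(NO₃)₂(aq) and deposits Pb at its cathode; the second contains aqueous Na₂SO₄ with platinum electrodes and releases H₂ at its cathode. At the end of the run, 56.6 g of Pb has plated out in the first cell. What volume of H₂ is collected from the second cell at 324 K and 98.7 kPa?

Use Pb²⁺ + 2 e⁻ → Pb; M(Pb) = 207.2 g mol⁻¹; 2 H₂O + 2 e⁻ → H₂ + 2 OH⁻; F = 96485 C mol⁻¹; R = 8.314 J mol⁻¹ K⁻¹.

n(Pb) = 56.6 / 207.2 = 0.2732 mol, so n(e⁻) = 2 × 0.2732 = 0.5463 mol.
The cells are in series, so the same 0.5463 mol of electrons passes through the second cell.
2 H₂O + 2 e⁻ → H₂ + 2 OH⁻ — 2 mol e⁻ per mol H₂, so n(H₂) = 0.5463/2 = 0.2732 mol.
V = nRT/P = (0.2732 × 8.314 × 324) / (98.7 × 10³) = 0.00746 m³ = 7.46 L.

7.46 L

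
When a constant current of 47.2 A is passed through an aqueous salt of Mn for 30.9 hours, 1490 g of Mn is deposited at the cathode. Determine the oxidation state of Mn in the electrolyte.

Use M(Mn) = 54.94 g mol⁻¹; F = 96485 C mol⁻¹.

+2

Q = I·t = 47.20 A × 111240 s = 5251000 C, so n(e⁻) = 5251000/96485 = 54.42 mol.
n(Mn) deposited = 1490 / 54.94 = 27.12 mol.
Electrons per atom = n(e⁻)/n(Mn) = 54.42 / 27.12 = 2.01 ≈ 2, so the ion is Mn²⁺.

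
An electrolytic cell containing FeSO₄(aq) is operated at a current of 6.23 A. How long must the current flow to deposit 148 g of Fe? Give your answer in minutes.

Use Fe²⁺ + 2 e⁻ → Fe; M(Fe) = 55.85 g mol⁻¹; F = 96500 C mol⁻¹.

1370 min

n(Fe) = m/M = 148 / 55.85 = 2.650 mol.
Each Fe atom requires 2 electrons, so n(e⁻) = 2 × 2.650 = 5.300 mol.
Q = n(e⁻)·F = 5.300 × 96500 = 511400 C.
t = Q/I = 511400 / 6.230 A = 82090 s = 1370 min.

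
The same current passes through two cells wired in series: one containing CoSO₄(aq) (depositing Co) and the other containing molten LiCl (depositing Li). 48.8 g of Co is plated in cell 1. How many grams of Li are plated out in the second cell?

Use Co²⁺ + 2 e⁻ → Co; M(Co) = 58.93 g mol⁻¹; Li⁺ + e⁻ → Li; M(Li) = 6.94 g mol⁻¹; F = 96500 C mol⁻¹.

11.5 g

n(Co) = 48.8 / 58.93 = 0.8281 mol.
Since Co²⁺ + 2 e⁻ → Co, n(e⁻) passed = 2 × 0.8281 = 1.656 mol.
Cells in series carry the same charge, so the same 1.656 mol of electrons passes through cell 2.
Li⁺ + e⁻ → Li, so n(Li) = 1.656 / 1 = 1.656 mol.
m(Li) = 1.656 × 6.94 = 11.5 g.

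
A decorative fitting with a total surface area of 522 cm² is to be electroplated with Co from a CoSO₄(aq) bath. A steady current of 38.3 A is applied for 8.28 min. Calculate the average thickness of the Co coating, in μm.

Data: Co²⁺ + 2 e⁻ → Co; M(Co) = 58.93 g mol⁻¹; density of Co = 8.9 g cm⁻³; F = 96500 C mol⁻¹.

Q = I·t = 38.30 × 496.80 = 19030 C; n(e⁻) = 0.1972 mol.
n(Co) = n(e⁻)/2 = 0.09859 mol, so m = 0.09859 × 58.93 = 5.810 g.
Volume = m/ρ = 5.810 / 8.9 = 0.6528 cm³.
Thickness = V/A = 0.6528 / 522 = 0.00125 cm = 12.5 μm.

12.5 μm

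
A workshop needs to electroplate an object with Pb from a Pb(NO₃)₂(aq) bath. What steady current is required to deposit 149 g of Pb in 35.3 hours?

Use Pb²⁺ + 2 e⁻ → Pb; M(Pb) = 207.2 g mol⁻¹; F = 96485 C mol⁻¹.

1.09 A

n(Pb) = 149 / 207.2 = 0.7191 mol.
n(e⁻) = 2 × 0.7191 = 1.438 mol.
Q = n(e⁻)·F = 1.438 × 96485 = 138800 C.
I = Q/t = 138800 / 127080 s = 1.09 A.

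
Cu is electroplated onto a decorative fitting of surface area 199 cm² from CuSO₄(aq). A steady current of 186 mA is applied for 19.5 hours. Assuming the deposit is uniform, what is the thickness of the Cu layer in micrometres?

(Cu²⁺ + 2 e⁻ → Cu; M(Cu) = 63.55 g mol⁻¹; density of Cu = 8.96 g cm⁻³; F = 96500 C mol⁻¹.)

24.1 μm

Q = I·t = 0.1860 × 70200 = 13060 C; n(e⁻) = 0.1353 mol.
n(Cu) = n(e⁻)/2 = 0.06765 mol, so m = 0.06765 × 63.55 = 4.299 g.
Volume = m/ρ = 4.299 / 8.96 = 0.4798 cm³.
Thickness = V/A = 0.4798 / 199 = 0.00241 cm = 24.1 μm.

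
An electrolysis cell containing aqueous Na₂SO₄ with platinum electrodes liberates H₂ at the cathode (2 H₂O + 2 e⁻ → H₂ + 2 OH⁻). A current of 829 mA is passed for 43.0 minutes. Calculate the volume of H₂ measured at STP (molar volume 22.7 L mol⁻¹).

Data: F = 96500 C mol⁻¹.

0.252 L

Q = I·t = 0.8290 A × 2580.0 s = 2139 C.
n(e⁻) = Q/F = 2139 / 96500 = 0.02216 mol.
2 electrons are transferred per H₂ molecule, so n(H₂) = 0.02216 / 2 = 0.01108 mol.
V = n × V_m = 0.01108 × 22.7 = 0.252 L.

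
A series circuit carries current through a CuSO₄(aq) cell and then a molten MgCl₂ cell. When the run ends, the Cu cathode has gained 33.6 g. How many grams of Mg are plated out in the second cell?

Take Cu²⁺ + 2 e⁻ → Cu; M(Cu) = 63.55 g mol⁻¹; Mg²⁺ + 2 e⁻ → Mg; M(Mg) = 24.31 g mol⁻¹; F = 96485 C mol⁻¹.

n(Cu) = 33.6 / 63.55 = 0.5287 mol.
Since Cu²⁺ + 2 e⁻ → Cu, n(e⁻) passed = 2 × 0.5287 = 1.057 mol.
Cells in series carry the same charge, so the same 1.057 mol of electrons passes through cell 2.
Mg²⁺ + 2 e⁻ → Mg, so n(Mg) = 1.057 / 2 = 0.5287 mol.
m(Mg) = 0.5287 × 24.31 = 12.9 g.

12.9 g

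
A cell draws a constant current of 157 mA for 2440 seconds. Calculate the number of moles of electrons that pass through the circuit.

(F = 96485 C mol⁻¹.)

0.00397 mol

Q = I·t = 0.1570 A × 2440.0 s = 383.1 C.
n(e⁻) = Q/F = 383.1 / 96485 = 0.00397 mol.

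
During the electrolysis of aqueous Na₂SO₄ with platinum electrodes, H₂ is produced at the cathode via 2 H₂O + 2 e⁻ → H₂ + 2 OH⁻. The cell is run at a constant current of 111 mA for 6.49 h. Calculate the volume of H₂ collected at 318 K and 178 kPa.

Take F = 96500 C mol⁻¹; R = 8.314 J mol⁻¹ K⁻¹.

Q = I·t = 0.1110 A × 23364 s = 2593 C.
n(e⁻) = Q/F = 2593 / 96500 = 0.02687 mol.
2 electrons are transferred per H₂ molecule, so n(H₂) = 0.02687 / 2 = 0.01344 mol.
V = nRT/P = (0.01344 × 8.314 × 318) / (178 × 10³ Pa) = 2.00 × 10⁻⁴ m³ = 0.200 L.

0.200 L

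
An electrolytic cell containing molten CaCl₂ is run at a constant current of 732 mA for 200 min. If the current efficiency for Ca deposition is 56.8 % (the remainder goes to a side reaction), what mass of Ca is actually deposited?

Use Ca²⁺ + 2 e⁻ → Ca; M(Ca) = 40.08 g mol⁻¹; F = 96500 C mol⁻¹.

Q = I·t = 0.7320 × 12000 = 8784 C.
n(e⁻) = 8784/96500 = 0.09103 mol; theoretically n(Ca) = 0.09103/2 = 0.04551 mol, m_theo = 1.824 g.
At 56.8 % efficiency, m_actual = 0.568 × 1.824 = 1.04 g.

1.04 g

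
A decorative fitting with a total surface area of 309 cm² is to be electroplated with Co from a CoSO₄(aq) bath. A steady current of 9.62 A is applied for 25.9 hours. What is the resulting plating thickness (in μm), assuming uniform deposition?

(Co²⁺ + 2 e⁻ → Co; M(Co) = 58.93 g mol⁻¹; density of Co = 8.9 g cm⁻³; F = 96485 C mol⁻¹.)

996 μm

Q = I·t = 9.620 × 93240 = 897000 C; n(e⁻) = 9.296 mol.
n(Co) = n(e⁻)/2 = 4.648 mol, so m = 4.648 × 58.93 = 273.9 g.
Volume = m/ρ = 273.9 / 8.9 = 30.78 cm³.
Thickness = V/A = 30.78 / 309 = 0.0996 cm = 996 μm.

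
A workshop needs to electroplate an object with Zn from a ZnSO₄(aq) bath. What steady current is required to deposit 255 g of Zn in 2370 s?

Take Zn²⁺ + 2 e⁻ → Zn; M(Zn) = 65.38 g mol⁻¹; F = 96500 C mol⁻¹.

n(Zn) = 255 / 65.38 = 3.900 mol.
n(e⁻) = 2 × 3.900 = 7.801 mol.
Q = n(e⁻)·F = 7.801 × 96500 = 752800 C.
I = Q/t = 752800 / 2370.0 s = 318 A.

318 A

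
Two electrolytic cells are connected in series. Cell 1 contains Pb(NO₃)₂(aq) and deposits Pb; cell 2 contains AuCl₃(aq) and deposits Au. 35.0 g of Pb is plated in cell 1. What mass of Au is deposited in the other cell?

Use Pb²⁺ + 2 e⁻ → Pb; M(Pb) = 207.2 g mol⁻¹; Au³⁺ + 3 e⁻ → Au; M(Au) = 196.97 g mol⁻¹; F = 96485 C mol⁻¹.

22.2 g

n(Pb) = 35.0 / 207.2 = 0.1689 mol.
Since Pb²⁺ + 2 e⁻ → Pb, n(e⁻) passed = 2 × 0.1689 = 0.3378 mol.
Cells in series carry the same charge, so the same 0.3378 mol of electrons passes through cell 2.
Au³⁺ + 3 e⁻ → Au, so n(Au) = 0.3378 / 3 = 0.1126 mol.
m(Au) = 0.1126 × 196.97 = 22.2 g.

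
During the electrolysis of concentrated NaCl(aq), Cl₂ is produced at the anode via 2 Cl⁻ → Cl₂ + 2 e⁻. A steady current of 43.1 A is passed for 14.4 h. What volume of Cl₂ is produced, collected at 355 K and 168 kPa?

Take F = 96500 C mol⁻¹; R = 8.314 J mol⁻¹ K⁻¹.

203 L

Q = I·t = 43.10 A × 51840 s = 2234000 C.
n(e⁻) = Q/F = 2234000 / 96500 = 23.15 mol.
2 electrons are transferred per Cl₂ molecule, so n(Cl₂) = 23.15 / 2 = 11.58 mol.
V = nRT/P = (11.58 × 8.314 × 355) / (168 × 10³ Pa) = 0.203 m³ = 203 L.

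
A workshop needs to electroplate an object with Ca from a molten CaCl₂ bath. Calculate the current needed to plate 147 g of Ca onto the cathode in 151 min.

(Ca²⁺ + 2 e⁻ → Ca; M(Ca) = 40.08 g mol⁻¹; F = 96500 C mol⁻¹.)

n(Ca) = 147 / 40.08 = 3.668 mol.
n(e⁻) = 2 × 3.668 = 7.335 mol.
Q = n(e⁻)·F = 7.335 × 96500 = 707900 C.
I = Q/t = 707900 / 9060.0 s = 78.1 A.

78.1 A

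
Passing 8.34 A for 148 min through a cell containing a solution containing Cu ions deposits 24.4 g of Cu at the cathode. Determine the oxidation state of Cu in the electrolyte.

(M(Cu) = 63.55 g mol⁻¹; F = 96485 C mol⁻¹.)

Q = I·t = 8.340 A × 8880.0 s = 74060 C, so n(e⁻) = 74060/96485 = 0.7676 mol.
n(Cu) deposited = 24.4 / 63.55 = 0.3839 mol.
Electrons per atom = n(e⁻)/n(Cu) = 0.7676 / 0.3839 = 2.00 ≈ 2, so the ion is Cu²⁺.

+2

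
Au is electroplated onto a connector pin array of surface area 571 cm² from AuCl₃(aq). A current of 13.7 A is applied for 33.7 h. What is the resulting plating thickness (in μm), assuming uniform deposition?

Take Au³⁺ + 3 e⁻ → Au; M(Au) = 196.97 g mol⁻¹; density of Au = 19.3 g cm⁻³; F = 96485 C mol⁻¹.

1030 μm

Q = I·t = 13.70 × 121320 = 1662000 C; n(e⁻) = 17.23 mol.
n(Au) = n(e⁻)/3 = 5.742 mol, so m = 5.742 × 196.97 = 1131 g.
Volume = m/ρ = 1131 / 19.3 = 58.60 cm³.
Thickness = V/A = 58.60 / 571 = 0.103 cm = 1030 μm.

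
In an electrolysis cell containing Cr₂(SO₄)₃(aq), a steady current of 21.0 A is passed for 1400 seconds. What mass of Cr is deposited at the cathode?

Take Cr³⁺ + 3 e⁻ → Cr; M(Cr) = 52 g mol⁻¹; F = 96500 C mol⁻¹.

Q = I·t = 21.00 A × 1400.0 s = 29400 C.
n(e⁻) = Q/F = 29400 / 96500 = 0.3047 mol.
Cr³⁺ + 3 e⁻ → Cr, so n(Cr) = n(e⁻)/3 = 0.1016 mol.
m = n·M = 0.1016 × 52 = 5.28 g.

5.28 g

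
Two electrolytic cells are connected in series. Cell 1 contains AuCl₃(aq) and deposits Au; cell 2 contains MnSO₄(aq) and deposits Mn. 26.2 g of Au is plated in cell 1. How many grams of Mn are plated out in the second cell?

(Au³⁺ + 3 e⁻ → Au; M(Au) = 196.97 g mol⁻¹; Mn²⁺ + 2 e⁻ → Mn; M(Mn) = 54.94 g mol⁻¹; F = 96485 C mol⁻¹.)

11.0 g

n(Au) = 26.2 / 196.97 = 0.1330 mol.
Since Au³⁺ + 3 e⁻ → Au, n(e⁻) passed = 3 × 0.1330 = 0.3990 mol.
Cells in series carry the same charge, so the same 0.3990 mol of electrons passes through cell 2.
Mn²⁺ + 2 e⁻ → Mn, so n(Mn) = 0.3990 / 2 = 0.1995 mol.
m(Mn) = 0.1995 × 54.94 = 11.0 g.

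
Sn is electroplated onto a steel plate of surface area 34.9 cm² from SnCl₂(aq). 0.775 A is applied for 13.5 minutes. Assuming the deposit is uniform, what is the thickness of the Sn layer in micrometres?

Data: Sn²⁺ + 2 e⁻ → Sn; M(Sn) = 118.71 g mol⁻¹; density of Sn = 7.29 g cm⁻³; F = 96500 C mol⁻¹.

Q = I·t = 0.7750 × 810.00 = 627.8 C; n(e⁻) = 0.006505 mol.
n(Sn) = n(e⁻)/2 = 0.003253 mol, so m = 0.003253 × 118.71 = 0.3861 g.
Volume = m/ρ = 0.3861 / 7.29 = 0.05297 cm³.
Thickness = V/A = 0.05297 / 34.9 = 0.00152 cm = 15.2 μm.

15.2 μm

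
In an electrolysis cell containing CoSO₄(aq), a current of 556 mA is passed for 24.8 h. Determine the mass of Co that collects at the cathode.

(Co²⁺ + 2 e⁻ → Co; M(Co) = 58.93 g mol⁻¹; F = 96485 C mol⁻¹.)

15.2 g

Q = I·t = 0.5560 A × 89280 s = 49640 C.
n(e⁻) = Q/F = 49640 / 96485 = 0.5145 mol.
Co²⁺ + 2 e⁻ → Co, so n(Co) = n(e⁻)/2 = 0.2572 mol.
m = n·M = 0.2572 × 58.93 = 15.2 g.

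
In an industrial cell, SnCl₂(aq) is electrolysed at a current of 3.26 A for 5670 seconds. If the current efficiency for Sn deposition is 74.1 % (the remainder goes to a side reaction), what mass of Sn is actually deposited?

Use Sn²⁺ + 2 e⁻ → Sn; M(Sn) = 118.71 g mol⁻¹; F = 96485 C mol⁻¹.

8.43 g

Q = I·t = 3.260 × 5670.0 = 18480 C.
n(e⁻) = 18480/96485 = 0.1916 mol; theoretically n(Sn) = 0.1916/2 = 0.09579 mol, m_theo = 11.37 g.
At 74.1 % efficiency, m_actual = 0.741 × 11.37 = 8.43 g.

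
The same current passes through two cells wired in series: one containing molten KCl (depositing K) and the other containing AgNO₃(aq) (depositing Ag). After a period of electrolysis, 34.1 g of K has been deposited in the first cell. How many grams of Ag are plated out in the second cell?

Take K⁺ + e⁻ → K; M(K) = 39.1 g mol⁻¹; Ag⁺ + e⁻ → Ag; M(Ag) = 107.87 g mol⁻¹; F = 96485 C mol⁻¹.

n(K) = 34.1 / 39.1 = 0.8721 mol.
Since K⁺ + e⁻ → K, n(e⁻) passed = 1 × 0.8721 = 0.8721 mol.
Cells in series carry the same charge, so the same 0.8721 mol of electrons passes through cell 2.
Ag⁺ + e⁻ → Ag, so n(Ag) = 0.8721 / 1 = 0.8721 mol.
m(Ag) = 0.8721 × 107.87 = 94.1 g.

94.1 g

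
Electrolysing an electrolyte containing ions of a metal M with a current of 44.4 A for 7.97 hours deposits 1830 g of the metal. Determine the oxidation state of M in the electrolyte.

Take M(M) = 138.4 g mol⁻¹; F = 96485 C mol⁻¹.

+1

Q = I·t = 44.40 A × 28692 s = 1274000 C, so n(e⁻) = 1274000/96485 = 13.20 mol.
n(M) deposited = 1830 / 138.4 = 13.22 mol.
Electrons per atom = n(e⁻)/n(M) = 13.20 / 13.22 = 0.999 ≈ 1, so the ion is M⁺.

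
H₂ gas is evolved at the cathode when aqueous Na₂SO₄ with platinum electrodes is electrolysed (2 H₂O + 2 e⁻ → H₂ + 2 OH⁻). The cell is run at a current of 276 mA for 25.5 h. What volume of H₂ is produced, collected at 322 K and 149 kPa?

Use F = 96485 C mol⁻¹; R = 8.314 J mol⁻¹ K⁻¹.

2.36 L

Q = I·t = 0.2760 A × 91800 s = 25340 C.
n(e⁻) = Q/F = 25340 / 96485 = 0.2626 mol.
2 electrons are transferred per H₂ molecule, so n(H₂) = 0.2626 / 2 = 0.1313 mol.
V = nRT/P = (0.1313 × 8.314 × 322) / (149 × 10³ Pa) = 0.00236 m³ = 2.36 L.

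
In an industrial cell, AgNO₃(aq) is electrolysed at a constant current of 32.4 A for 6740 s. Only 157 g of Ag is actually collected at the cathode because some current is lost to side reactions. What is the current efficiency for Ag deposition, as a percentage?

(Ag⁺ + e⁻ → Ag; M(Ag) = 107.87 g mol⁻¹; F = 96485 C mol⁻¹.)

Q = I·t = 32.40 × 6740.0 = 218400 C; n(e⁻) = 218400/96485 = 2.263 mol.
Theoretical n(Ag) = n(e⁻)/1 = 2.263 mol, i.e. m_theo = 2.263 × 107.87 = 244.1 g.
Efficiency = m_actual / m_theo = 157 / 244.1 = 64.3 %.

64.3 %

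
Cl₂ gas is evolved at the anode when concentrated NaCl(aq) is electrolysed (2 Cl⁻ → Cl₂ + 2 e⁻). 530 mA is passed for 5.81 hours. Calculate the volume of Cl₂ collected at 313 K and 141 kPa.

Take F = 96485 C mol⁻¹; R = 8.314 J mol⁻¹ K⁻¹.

1.06 L

Q = I·t = 0.5300 A × 20916 s = 11090 C.
n(e⁻) = Q/F = 11090 / 96485 = 0.1149 mol.
2 electrons are transferred per Cl₂ molecule, so n(Cl₂) = 0.1149 / 2 = 0.05745 mol.
V = nRT/P = (0.05745 × 8.314 × 313) / (141 × 10³ Pa) = 0.00106 m³ = 1.06 L.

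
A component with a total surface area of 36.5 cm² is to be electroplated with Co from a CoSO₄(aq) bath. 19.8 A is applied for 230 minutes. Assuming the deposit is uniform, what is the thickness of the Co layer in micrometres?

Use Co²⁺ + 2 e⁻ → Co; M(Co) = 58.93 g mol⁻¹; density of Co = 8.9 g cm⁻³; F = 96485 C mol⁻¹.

Q = I·t = 19.80 × 13800 = 273200 C; n(e⁻) = 2.832 mol.
n(Co) = n(e⁻)/2 = 1.416 mol, so m = 1.416 × 58.93 = 83.44 g.
Volume = m/ρ = 83.44 / 8.9 = 9.376 cm³.
Thickness = V/A = 9.376 / 36.5 = 0.257 cm = 2570 μm.

2570 μm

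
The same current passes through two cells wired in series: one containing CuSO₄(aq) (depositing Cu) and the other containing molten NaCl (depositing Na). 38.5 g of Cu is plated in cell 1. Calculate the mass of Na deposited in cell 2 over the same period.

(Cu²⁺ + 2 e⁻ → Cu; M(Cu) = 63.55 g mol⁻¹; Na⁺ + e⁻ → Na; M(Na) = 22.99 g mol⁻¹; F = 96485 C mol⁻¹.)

n(Cu) = 38.5 / 63.55 = 0.6058 mol.
Since Cu²⁺ + 2 e⁻ → Cu, n(e⁻) passed = 2 × 0.6058 = 1.212 mol.
Cells in series carry the same charge, so the same 1.212 mol of electrons passes through cell 2.
Na⁺ + e⁻ → Na, so n(Na) = 1.212 / 1 = 1.212 mol.
m(Na) = 1.212 × 22.99 = 27.9 g.

27.9 g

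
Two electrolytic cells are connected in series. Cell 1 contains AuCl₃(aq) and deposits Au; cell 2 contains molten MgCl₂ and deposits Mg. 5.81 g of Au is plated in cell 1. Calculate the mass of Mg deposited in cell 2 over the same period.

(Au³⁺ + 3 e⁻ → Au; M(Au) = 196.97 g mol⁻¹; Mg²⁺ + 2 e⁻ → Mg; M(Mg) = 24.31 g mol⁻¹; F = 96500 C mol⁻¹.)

1.08 g

n(Au) = 5.81 / 196.97 = 0.02950 mol.
Since Au³⁺ + 3 e⁻ → Au, n(e⁻) passed = 3 × 0.02950 = 0.08849 mol.
Cells in series carry the same charge, so the same 0.08849 mol of electrons passes through cell 2.
Mg²⁺ + 2 e⁻ → Mg, so n(Mg) = 0.08849 / 2 = 0.04425 mol.
m(Mg) = 0.04425 × 24.31 = 1.08 g.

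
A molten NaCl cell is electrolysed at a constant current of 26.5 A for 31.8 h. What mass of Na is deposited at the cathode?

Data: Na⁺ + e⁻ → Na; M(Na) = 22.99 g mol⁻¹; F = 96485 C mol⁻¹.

723 g

Q = I·t = 26.50 A × 114480 s = 3034000 C.
n(e⁻) = Q/F = 3034000 / 96485 = 31.44 mol.
Na⁺ + e⁻ → Na, so n(Na) = n(e⁻)/1 = 31.44 mol.
m = n·M = 31.44 × 22.99 = 723 g.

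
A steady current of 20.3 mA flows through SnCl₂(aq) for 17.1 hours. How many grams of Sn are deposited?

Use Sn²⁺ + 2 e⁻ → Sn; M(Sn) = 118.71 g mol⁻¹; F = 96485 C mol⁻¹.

0.769 g

Q = I·t = 0.02030 A × 61560 s = 1250 C.
n(e⁻) = Q/F = 1250 / 96485 = 0.01295 mol.
Sn²⁺ + 2 e⁻ → Sn, so n(Sn) = n(e⁻)/2 = 0.006476 mol.
m = n·M = 0.006476 × 118.71 = 0.769 g.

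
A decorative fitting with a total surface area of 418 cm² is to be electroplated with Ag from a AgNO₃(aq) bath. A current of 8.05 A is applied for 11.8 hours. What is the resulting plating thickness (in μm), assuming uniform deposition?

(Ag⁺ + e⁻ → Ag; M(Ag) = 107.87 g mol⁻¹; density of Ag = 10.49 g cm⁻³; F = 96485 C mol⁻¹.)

Q = I·t = 8.050 × 42480 = 342000 C; n(e⁻) = 3.544 mol.
n(Ag) = n(e⁻)/1 = 3.544 mol, so m = 3.544 × 107.87 = 382.3 g.
Volume = m/ρ = 382.3 / 10.49 = 36.45 cm³.
Thickness = V/A = 36.45 / 418 = 0.0872 cm = 872 μm.

872 μm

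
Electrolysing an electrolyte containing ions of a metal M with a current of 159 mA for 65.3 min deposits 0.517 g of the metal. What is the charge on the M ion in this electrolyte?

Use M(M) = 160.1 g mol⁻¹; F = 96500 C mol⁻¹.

+2

Q = I·t = 0.1590 A × 3918.0 s = 623.0 C, so n(e⁻) = 623.0/96500 = 0.006456 mol.
n(M) deposited = 0.517 / 160.1 = 0.003229 mol.
Electrons per atom = n(e⁻)/n(M) = 0.006456 / 0.003229 = 2.00 ≈ 2, so the ion is M²⁺.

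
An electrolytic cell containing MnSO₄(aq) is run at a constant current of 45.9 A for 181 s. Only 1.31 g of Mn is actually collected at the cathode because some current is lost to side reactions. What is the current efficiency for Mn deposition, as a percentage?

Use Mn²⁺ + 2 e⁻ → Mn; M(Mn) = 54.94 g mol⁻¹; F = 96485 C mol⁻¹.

55.4 %

Q = I·t = 45.90 × 181.00 = 8308 C; n(e⁻) = 8308/96485 = 0.08611 mol.
Theoretical n(Mn) = n(e⁻)/2 = 0.04305 mol, i.e. m_theo = 0.04305 × 54.94 = 2.365 g.
Efficiency = m_actual / m_theo = 1.31 / 2.365 = 55.4 %.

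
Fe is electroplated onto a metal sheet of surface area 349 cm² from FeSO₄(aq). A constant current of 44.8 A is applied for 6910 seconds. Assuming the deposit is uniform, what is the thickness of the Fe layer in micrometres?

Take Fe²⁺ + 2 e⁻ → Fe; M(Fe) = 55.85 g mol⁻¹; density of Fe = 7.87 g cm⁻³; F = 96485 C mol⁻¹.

326 μm

Q = I·t = 44.80 × 6910.0 = 309600 C; n(e⁻) = 3.208 mol.
n(Fe) = n(e⁻)/2 = 1.604 mol, so m = 1.604 × 55.85 = 89.60 g.
Volume = m/ρ = 89.60 / 7.87 = 11.38 cm³.
Thickness = V/A = 11.38 / 349 = 0.0326 cm = 326 μm.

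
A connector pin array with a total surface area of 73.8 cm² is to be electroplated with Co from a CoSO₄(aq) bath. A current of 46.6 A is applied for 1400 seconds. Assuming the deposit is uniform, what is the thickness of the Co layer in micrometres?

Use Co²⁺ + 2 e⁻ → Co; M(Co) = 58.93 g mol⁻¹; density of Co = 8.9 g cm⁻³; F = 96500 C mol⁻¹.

303 μm

Q = I·t = 46.60 × 1400.0 = 65240 C; n(e⁻) = 0.6761 mol.
n(Co) = n(e⁻)/2 = 0.3380 mol, so m = 0.3380 × 58.93 = 19.92 g.
Volume = m/ρ = 19.92 / 8.9 = 2.238 cm³.
Thickness = V/A = 2.238 / 73.8 = 0.0303 cm = 303 μm.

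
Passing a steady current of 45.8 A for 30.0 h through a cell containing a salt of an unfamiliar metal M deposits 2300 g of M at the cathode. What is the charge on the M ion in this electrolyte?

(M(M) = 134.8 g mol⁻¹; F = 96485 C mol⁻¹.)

+3

Q = I·t = 45.80 A × 108000 s = 4946000 C, so n(e⁻) = 4946000/96485 = 51.27 mol.
n(M) deposited = 2300 / 134.8 = 17.06 mol.
Electrons per atom = n(e⁻)/n(M) = 51.27 / 17.06 = 3.00 ≈ 3, so the ion is M³⁺.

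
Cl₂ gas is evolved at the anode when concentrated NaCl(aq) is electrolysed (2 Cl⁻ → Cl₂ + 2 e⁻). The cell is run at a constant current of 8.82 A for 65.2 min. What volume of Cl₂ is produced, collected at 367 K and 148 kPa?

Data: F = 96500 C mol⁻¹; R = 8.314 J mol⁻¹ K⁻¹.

3.69 L

Q = I·t = 8.820 A × 3912.0 s = 34500 C.
n(e⁻) = Q/F = 34500 / 96500 = 0.3576 mol.
2 electrons are transferred per Cl₂ molecule, so n(Cl₂) = 0.3576 / 2 = 0.1788 mol.
V = nRT/P = (0.1788 × 8.314 × 367) / (148 × 10³ Pa) = 0.00369 m³ = 3.69 L.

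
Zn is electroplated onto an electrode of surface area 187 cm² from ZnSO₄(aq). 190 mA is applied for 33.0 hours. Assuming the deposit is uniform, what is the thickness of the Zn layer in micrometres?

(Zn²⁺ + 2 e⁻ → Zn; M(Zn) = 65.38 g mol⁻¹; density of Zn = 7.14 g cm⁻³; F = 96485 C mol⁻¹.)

57.3 μm

Q = I·t = 0.1900 × 118800 = 22570 C; n(e⁻) = 0.2339 mol.
n(Zn) = n(e⁻)/2 = 0.1170 mol, so m = 0.1170 × 65.38 = 7.648 g.
Volume = m/ρ = 7.648 / 7.14 = 1.071 cm³.
Thickness = V/A = 1.071 / 187 = 0.00573 cm = 57.3 μm.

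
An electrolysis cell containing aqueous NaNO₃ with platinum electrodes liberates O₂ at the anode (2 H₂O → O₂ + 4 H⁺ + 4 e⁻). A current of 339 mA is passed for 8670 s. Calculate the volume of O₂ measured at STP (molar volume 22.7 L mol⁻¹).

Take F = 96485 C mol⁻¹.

Q = I·t = 0.3390 A × 8670.0 s = 2939 C.
n(e⁻) = Q/F = 2939 / 96485 = 0.03046 mol.
4 electrons are transferred per O₂ molecule, so n(O₂) = 0.03046 / 4 = 0.007616 mol.
V = n × V_m = 0.007616 × 22.7 = 0.173 L.

0.173 L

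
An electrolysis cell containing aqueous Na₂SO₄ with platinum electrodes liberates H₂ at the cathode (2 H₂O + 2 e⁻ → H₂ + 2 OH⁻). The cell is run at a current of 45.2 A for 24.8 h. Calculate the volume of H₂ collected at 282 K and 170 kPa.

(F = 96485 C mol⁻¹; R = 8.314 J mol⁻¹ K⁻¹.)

288 L

Q = I·t = 45.20 A × 89280 s = 4035000 C.
n(e⁻) = Q/F = 4035000 / 96485 = 41.82 mol.
2 electrons are transferred per H₂ molecule, so n(H₂) = 41.82 / 2 = 20.91 mol.
V = nRT/P = (20.91 × 8.314 × 282) / (170 × 10³ Pa) = 0.288 m³ = 288 L.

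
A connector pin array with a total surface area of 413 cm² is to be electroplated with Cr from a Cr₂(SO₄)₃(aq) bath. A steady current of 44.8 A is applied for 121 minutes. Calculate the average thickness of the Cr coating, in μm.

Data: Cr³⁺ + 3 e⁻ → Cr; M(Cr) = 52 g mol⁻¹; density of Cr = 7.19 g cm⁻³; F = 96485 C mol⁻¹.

Q = I·t = 44.80 × 7260.0 = 325200 C; n(e⁻) = 3.371 mol.
n(Cr) = n(e⁻)/3 = 1.124 mol, so m = 1.124 × 52 = 58.43 g.
Volume = m/ρ = 58.43 / 7.19 = 8.127 cm³.
Thickness = V/A = 8.127 / 413 = 0.0197 cm = 197 μm.

197 μm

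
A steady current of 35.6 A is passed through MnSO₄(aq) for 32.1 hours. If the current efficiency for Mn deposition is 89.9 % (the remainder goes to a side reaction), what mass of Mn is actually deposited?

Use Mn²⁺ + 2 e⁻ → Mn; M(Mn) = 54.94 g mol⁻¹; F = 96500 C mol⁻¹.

1050 g

Q = I·t = 35.60 × 115560 = 4114000 C.
n(e⁻) = 4114000/96500 = 42.63 mol; theoretically n(Mn) = 42.63/2 = 21.32 mol, m_theo = 1171 g.
At 89.9 % efficiency, m_actual = 0.899 × 1171 = 1050 g.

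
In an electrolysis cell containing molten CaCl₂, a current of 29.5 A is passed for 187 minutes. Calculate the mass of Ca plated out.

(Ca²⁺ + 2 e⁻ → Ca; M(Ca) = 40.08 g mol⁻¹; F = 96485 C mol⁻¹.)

68.7 g

Q = I·t = 29.50 A × 11220 s = 331000 C.
n(e⁻) = Q/F = 331000 / 96485 = 3.430 mol.
Ca²⁺ + 2 e⁻ → Ca, so n(Ca) = n(e⁻)/2 = 1.715 mol.
m = n·M = 1.715 × 40.08 = 68.7 g.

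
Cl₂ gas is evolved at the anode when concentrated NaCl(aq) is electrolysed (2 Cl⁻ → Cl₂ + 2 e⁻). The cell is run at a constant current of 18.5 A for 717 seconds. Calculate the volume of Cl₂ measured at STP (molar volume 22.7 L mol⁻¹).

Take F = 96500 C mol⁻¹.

Q = I·t = 18.50 A × 717.00 s = 13260 C.
n(e⁻) = Q/F = 13260 / 96500 = 0.1375 mol.
2 electrons are transferred per Cl₂ molecule, so n(Cl₂) = 0.1375 / 2 = 0.06873 mol.
V = n × V_m = 0.06873 × 22.7 = 1.56 L.

1.56 L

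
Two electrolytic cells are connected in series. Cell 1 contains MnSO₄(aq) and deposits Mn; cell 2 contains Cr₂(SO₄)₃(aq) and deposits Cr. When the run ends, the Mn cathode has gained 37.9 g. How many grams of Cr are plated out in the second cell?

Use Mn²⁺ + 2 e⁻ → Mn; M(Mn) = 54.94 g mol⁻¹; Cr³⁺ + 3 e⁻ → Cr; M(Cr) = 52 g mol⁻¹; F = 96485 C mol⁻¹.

n(Mn) = 37.9 / 54.94 = 0.6898 mol.
Since Mn²⁺ + 2 e⁻ → Mn, n(e⁻) passed = 2 × 0.6898 = 1.380 mol.
Cells in series carry the same charge, so the same 1.380 mol of electrons passes through cell 2.
Cr³⁺ + 3 e⁻ → Cr, so n(Cr) = 1.380 / 3 = 0.4599 mol.
m(Cr) = 0.4599 × 52 = 23.9 g.

23.9 g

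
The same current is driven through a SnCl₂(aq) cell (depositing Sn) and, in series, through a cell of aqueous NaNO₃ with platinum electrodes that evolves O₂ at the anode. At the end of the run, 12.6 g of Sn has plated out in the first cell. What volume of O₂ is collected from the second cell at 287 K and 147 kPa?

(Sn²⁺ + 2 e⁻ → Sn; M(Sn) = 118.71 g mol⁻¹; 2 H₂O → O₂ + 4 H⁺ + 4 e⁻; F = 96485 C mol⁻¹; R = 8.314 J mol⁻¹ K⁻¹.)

0.861 L

n(Sn) = 12.6 / 118.71 = 0.1061 mol, so n(e⁻) = 2 × 0.1061 = 0.2123 mol.
The cells are in series, so the same 0.2123 mol of electrons passes through the second cell.
2 H₂O → O₂ + 4 H⁺ + 4 e⁻ — 4 mol e⁻ per mol O₂, so n(O₂) = 0.2123/4 = 0.05307 mol.
V = nRT/P = (0.05307 × 8.314 × 287) / (147 × 10³) = 8.61 × 10⁻⁴ m³ = 0.861 L.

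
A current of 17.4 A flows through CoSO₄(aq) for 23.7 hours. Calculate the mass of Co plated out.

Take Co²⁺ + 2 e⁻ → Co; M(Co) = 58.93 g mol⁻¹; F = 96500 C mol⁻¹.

453 g

Q = I·t = 17.40 A × 85320 s = 1485000 C.
n(e⁻) = Q/F = 1485000 / 96500 = 15.38 mol.
Co²⁺ + 2 e⁻ → Co, so n(Co) = n(e⁻)/2 = 7.692 mol.
m = n·M = 7.692 × 58.93 = 453 g.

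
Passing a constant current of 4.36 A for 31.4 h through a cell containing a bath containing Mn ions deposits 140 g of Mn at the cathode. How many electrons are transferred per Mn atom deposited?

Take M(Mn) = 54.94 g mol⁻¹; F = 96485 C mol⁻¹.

2

Q = I·t = 4.360 A × 113040 s = 492900 C, so n(e⁻) = 492900/96485 = 5.108 mol.
n(Mn) deposited = 140 / 54.94 = 2.548 mol.
Electrons per atom = n(e⁻)/n(Mn) = 5.108 / 2.548 = 2.00 ≈ 2, so the ion is Mn²⁺.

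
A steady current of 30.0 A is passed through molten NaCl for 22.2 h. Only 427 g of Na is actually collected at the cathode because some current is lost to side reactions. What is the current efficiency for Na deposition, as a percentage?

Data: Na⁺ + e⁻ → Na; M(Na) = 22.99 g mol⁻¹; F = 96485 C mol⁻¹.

74.7 %

Q = I·t = 30.00 × 79920 = 2398000 C; n(e⁻) = 2398000/96485 = 24.85 mol.
Theoretical n(Na) = n(e⁻)/1 = 24.85 mol, i.e. m_theo = 24.85 × 22.99 = 571.3 g.
Efficiency = m_actual / m_theo = 427 / 571.3 = 74.7 %.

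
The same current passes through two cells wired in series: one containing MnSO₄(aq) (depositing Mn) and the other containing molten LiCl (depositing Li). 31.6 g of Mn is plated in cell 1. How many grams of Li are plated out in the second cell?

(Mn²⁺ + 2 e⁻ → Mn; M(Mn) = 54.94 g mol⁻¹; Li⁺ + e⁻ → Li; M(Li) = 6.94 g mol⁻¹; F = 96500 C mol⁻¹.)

n(Mn) = 31.6 / 54.94 = 0.5752 mol.
Since Mn²⁺ + 2 e⁻ → Mn, n(e⁻) passed = 2 × 0.5752 = 1.150 mol.
Cells in series carry the same charge, so the same 1.150 mol of electrons passes through cell 2.
Li⁺ + e⁻ → Li, so n(Li) = 1.150 / 1 = 1.150 mol.
m(Li) = 1.150 × 6.94 = 7.98 g.

7.98 g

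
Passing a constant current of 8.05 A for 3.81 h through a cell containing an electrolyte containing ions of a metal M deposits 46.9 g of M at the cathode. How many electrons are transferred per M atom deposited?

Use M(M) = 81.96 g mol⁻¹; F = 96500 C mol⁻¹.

Q = I·t = 8.050 A × 13716 s = 110400 C, so n(e⁻) = 110400/96500 = 1.144 mol.
n(M) deposited = 46.9 / 81.96 = 0.5722 mol.
Electrons per atom = n(e⁻)/n(M) = 1.144 / 0.5722 = 2.00 ≈ 2, so the ion is M²⁺.

2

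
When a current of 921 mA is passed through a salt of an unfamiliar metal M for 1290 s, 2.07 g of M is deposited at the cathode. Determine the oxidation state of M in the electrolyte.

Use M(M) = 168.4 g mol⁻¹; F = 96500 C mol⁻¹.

Q = I·t = 0.9210 A × 1290.0 s = 1188 C, so n(e⁻) = 1188/96500 = 0.01231 mol.
n(M) deposited = 2.07 / 168.4 = 0.01229 mol.
Electrons per atom = n(e⁻)/n(M) = 0.01231 / 0.01229 = 1.00 ≈ 1, so the ion is M⁺.

+1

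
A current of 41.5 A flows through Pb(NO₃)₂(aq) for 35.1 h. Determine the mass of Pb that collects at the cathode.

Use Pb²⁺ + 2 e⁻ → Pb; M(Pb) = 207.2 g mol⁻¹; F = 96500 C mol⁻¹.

5630 g

Q = I·t = 41.50 A × 126360 s = 5244000 C.
n(e⁻) = Q/F = 5244000 / 96500 = 54.34 mol.
Pb²⁺ + 2 e⁻ → Pb, so n(Pb) = n(e⁻)/2 = 27.17 mol.
m = n·M = 27.17 × 207.2 = 5630 g.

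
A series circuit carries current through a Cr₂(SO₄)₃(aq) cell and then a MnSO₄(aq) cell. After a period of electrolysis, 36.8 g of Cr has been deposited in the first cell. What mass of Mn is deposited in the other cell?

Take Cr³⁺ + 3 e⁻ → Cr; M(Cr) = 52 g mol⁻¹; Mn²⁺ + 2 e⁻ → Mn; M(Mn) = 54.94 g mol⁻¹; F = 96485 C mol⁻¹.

n(Cr) = 36.8 / 52 = 0.7077 mol.
Since Cr³⁺ + 3 e⁻ → Cr, n(e⁻) passed = 3 × 0.7077 = 2.123 mol.
Cells in series carry the same charge, so the same 2.123 mol of electrons passes through cell 2.
Mn²⁺ + 2 e⁻ → Mn, so n(Mn) = 2.123 / 2 = 1.062 mol.
m(Mn) = 1.062 × 54.94 = 58.3 g.

58.3 g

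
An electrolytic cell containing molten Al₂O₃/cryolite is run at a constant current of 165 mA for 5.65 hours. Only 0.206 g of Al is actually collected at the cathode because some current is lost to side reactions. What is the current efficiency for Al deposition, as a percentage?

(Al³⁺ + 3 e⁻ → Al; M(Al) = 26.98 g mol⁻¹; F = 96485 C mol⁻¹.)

65.9 %

Q = I·t = 0.1650 × 20340 = 3356 C; n(e⁻) = 3356/96485 = 0.03478 mol.
Theoretical n(Al) = n(e⁻)/3 = 0.01159 mol, i.e. m_theo = 0.01159 × 26.98 = 0.3128 g.
Efficiency = m_actual / m_theo = 0.206 / 0.3128 = 65.9 %.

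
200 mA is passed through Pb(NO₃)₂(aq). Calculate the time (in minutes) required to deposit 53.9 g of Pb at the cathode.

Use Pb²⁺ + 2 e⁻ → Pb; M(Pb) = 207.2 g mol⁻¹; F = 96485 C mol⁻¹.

4180 min

n(Pb) = m/M = 53.9 / 207.2 = 0.2601 mol.
Each Pb atom requires 2 electrons, so n(e⁻) = 2 × 0.2601 = 0.5203 mol.
Q = n(e⁻)·F = 0.5203 × 96485 = 50200 C.
t = Q/I = 50200 / 0.2000 A = 251000 s = 4180 min.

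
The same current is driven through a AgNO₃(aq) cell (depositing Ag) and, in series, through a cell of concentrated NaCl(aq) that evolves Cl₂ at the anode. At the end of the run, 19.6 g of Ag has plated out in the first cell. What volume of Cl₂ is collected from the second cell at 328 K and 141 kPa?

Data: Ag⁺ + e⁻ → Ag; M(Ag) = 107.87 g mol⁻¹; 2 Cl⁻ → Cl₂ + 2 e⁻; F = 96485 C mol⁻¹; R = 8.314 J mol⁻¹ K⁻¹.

1.76 L

n(Ag) = 19.6 / 107.87 = 0.1817 mol, so n(e⁻) = 1 × 0.1817 = 0.1817 mol.
The cells are in series, so the same 0.1817 mol of electrons passes through the second cell.
2 Cl⁻ → Cl₂ + 2 e⁻ — 2 mol e⁻ per mol Cl₂, so n(Cl₂) = 0.1817/2 = 0.09085 mol.
V = nRT/P = (0.09085 × 8.314 × 328) / (141 × 10³) = 0.00176 m³ = 1.76 L.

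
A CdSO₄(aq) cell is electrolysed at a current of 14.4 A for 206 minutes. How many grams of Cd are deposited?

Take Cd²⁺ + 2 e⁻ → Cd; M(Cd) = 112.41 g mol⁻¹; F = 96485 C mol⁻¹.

Q = I·t = 14.40 A × 12360 s = 178000 C.
n(e⁻) = Q/F = 178000 / 96485 = 1.845 mol.
Cd²⁺ + 2 e⁻ → Cd, so n(Cd) = n(e⁻)/2 = 0.9223 mol.
m = n·M = 0.9223 × 112.41 = 104 g.

104 g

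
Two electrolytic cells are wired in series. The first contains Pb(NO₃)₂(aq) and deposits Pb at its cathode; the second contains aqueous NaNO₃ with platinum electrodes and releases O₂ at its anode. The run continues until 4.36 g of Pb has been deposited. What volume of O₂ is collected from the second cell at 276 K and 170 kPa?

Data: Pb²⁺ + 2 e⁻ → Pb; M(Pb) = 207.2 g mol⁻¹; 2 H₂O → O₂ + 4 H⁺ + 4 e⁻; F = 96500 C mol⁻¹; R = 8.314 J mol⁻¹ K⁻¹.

n(Pb) = 4.36 / 207.2 = 0.02104 mol, so n(e⁻) = 2 × 0.02104 = 0.04208 mol.
The cells are in series, so the same 0.04208 mol of electrons passes through the second cell.
2 H₂O → O₂ + 4 H⁺ + 4 e⁻ — 4 mol e⁻ per mol O₂, so n(O₂) = 0.04208/4 = 0.01052 mol.
V = nRT/P = (0.01052 × 8.314 × 276) / (170 × 10³) = 1.42 × 10⁻⁴ m³ = 0.142 L.

0.142 L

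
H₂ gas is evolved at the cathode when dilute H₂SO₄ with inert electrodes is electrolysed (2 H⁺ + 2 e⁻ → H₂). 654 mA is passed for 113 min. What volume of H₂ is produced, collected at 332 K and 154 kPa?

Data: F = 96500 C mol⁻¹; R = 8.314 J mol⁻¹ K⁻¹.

Q = I·t = 0.6540 A × 6780.0 s = 4434 C.
n(e⁻) = Q/F = 4434 / 96500 = 0.04595 mol.
2 electrons are transferred per H₂ molecule, so n(H₂) = 0.04595 / 2 = 0.02297 mol.
V = nRT/P = (0.02297 × 8.314 × 332) / (154 × 10³ Pa) = 4.12 × 10⁻⁴ m³ = 0.412 L.

0.412 L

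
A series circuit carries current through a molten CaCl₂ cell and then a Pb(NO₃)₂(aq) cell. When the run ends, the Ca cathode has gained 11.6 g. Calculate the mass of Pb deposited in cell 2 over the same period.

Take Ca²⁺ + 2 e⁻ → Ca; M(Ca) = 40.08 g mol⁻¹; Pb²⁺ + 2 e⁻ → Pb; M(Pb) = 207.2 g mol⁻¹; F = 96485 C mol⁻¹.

60.0 g

n(Ca) = 11.6 / 40.08 = 0.2894 mol.
Since Ca²⁺ + 2 e⁻ → Ca, n(e⁻) passed = 2 × 0.2894 = 0.5788 mol.
Cells in series carry the same charge, so the same 0.5788 mol of electrons passes through cell 2.
Pb²⁺ + 2 e⁻ → Pb, so n(Pb) = 0.5788 / 2 = 0.2894 mol.
m(Pb) = 0.2894 × 207.2 = 60.0 g.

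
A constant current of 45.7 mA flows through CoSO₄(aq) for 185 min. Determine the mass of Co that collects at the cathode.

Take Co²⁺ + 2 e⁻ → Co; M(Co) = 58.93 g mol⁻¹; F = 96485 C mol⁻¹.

0.155 g

Q = I·t = 0.04570 A × 11100 s = 507.3 C.
n(e⁻) = Q/F = 507.3 / 96485 = 0.005258 mol.
Co²⁺ + 2 e⁻ → Co, so n(Co) = n(e⁻)/2 = 0.002629 mol.
m = n·M = 0.002629 × 58.93 = 0.155 g.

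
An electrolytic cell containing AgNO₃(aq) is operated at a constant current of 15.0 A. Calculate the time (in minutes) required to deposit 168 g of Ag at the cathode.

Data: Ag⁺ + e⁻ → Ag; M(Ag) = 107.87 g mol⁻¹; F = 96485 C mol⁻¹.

n(Ag) = m/M = 168 / 107.87 = 1.557 mol.
Each Ag atom requires 1 electron, so n(e⁻) = 1 × 1.557 = 1.557 mol.
Q = n(e⁻)·F = 1.557 × 96485 = 150300 C.
t = Q/I = 150300 / 15.00 A = 10020 s = 167 min.

167 min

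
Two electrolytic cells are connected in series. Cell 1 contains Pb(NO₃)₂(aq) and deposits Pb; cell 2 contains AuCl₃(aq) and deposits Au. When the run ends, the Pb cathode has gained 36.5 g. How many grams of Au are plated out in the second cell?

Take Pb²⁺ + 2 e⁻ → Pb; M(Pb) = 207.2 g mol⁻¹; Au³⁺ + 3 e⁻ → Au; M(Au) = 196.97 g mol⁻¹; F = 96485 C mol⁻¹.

n(Pb) = 36.5 / 207.2 = 0.1762 mol.
Since Pb²⁺ + 2 e⁻ → Pb, n(e⁻) passed = 2 × 0.1762 = 0.3523 mol.
Cells in series carry the same charge, so the same 0.3523 mol of electrons passes through cell 2.
Au³⁺ + 3 e⁻ → Au, so n(Au) = 0.3523 / 3 = 0.1174 mol.
m(Au) = 0.1174 × 196.97 = 23.1 g.

23.1 g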